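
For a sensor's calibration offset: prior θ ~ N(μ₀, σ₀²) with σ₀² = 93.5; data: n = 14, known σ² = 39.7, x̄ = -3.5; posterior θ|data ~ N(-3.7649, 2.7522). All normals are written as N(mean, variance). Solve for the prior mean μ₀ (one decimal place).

With known observation variance, the Normal–Normal posterior has precision τ_n = τ₀ + n/σ² and mean μ_n = (τ₀μ₀ + (n/σ²)x̄)/τ_n.
Here τ₀ = 1/93.5 = 0.010695 and τ_data = 14/39.7 = 0.352645, so τ_n = 0.363340.
Rearranging for μ₀: μ₀ = (μ_n·τ_n − τ_data·x̄)/τ₀ = (-3.7649·0.363340 − 0.352645·-3.5) / 0.010695 = -0.133681/0.010695 ≈ -12.5.

μ₀ = -12.5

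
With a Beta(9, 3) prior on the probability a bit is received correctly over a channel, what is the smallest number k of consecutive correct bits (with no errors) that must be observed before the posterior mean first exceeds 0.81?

After k correct bits and 0 errors the posterior is Beta(9+k, 3), with mean (9+k)/(9+3+k).
Set (9+k)/(12+k) > 0.81 and solve: k > (0.81·12 − 9)/(1 − 0.81) = 3.789.
The smallest integer exceeding 3.789 is 4, and checking k=4: (13)/(16) = 0.8125 > 0.81.

k = 4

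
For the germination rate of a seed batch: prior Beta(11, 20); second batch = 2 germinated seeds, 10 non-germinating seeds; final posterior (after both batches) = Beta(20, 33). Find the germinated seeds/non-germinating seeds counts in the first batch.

Sequential conjugate updates are equivalent to a single update on the pooled data, so total successes = posterior α − prior α and total failures = posterior β − prior β.
Total across both batches: 20−11=9 germinated seeds, 33−20=13 non-germinating seeds.
Subtract the second batch: 9−2=7 germinated seeds and 13−10=3 non-germinating seeds.

7 germinated seeds and 3 non-germinating seeds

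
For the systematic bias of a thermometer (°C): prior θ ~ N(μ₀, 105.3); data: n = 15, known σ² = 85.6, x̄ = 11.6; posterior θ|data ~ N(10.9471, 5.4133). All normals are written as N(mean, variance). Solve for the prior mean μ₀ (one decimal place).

μ₀ = -1.1

With known observation variance, the Normal–Normal posterior has precision τ_n = τ₀ + n/σ² and mean μ_n = (τ₀μ₀ + (n/σ²)x̄)/τ_n.
Here τ₀ = 1/105.3 = 0.009497 and τ_data = 15/85.6 = 0.175234, so τ_n = 0.184731.
Rearranging for μ₀: μ₀ = (μ_n·τ_n − τ_data·x̄)/τ₀ = (10.9471·0.184731 − 0.175234·11.6) / 0.009497 = -0.010446/0.009497 ≈ -1.1.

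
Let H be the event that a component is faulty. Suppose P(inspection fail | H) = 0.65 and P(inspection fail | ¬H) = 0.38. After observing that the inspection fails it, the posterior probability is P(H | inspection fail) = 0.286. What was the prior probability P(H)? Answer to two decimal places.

In odds form, posterior odds = prior odds × likelihood ratio, so prior odds = posterior odds ÷ LR.
Posterior odds = 0.286/(1−0.286) = 0.4006. LR = 0.65/0.38 = 1.7105.
Prior odds = 0.4006/1.7105 = 0.2342, so P(H) = 0.2342/(1+0.2342) ≈ 0.19.

P(H) = 0.19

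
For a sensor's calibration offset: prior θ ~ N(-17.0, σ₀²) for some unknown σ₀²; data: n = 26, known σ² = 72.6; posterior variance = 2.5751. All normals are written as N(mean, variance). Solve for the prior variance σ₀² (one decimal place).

Posterior precision equals prior precision plus data precision: 1/σ_n² = 1/σ₀² + n/σ².
So 1/σ₀² = 1/2.5751 − 26/72.6 = 0.388334 − 0.358127 = 0.030207.
Hence σ₀² = 1/0.030207 ≈ 33.1.

σ₀² = 33.1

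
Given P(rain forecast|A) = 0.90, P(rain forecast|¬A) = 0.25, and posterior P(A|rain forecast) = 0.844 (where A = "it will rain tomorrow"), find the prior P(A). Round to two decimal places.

P(A) = 0.60

In odds form, posterior odds = prior odds × likelihood ratio, so prior odds = posterior odds ÷ LR.
Posterior odds = 0.844/(1−0.844) = 5.4103. LR = 0.90/0.25 = 3.6000.
Prior odds = 5.4103/3.6000 = 1.5029, so P(A) = 1.5029/(1+1.5029) ≈ 0.60.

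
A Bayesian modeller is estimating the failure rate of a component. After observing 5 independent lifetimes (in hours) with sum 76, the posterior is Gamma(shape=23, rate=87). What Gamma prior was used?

Gamma(shape=18, rate=11)

Gamma–exponential conjugacy: posterior shape = α + n, posterior rate = β + Σtᵢ.
So α = 23 − 5 = 18 and β = 87 − 76 = 11.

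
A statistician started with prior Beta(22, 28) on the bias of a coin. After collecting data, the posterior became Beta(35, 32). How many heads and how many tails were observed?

A Beta(α, β) prior with s successes and f failures in binomial data gives a Beta(α+s, β+f) posterior.
So s = 35 − 22 = 13 and f = 32 − 28 = 4.

13 heads and 4 tails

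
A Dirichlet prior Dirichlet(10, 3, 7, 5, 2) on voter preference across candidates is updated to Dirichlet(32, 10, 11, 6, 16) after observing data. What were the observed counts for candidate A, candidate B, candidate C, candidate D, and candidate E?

For a Dirichlet(α) prior with multinomial counts c, the posterior is Dirichlet(α + c) componentwise.
Counts are posterior − prior componentwise: 32−10=22, 10−3=7, 11−7=4, 6−5=1, 16−2=14.

counts (22, 7, 4, 1, 14)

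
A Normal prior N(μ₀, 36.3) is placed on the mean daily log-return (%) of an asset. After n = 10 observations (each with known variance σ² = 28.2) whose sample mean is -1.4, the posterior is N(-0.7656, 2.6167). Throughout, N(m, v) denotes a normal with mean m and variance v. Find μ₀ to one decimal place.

μ₀ = 7.4

With known observation variance, the Normal–Normal posterior has precision τ_n = τ₀ + n/σ² and mean μ_n = (τ₀μ₀ + (n/σ²)x̄)/τ_n.
Here τ₀ = 1/36.3 = 0.027548 and τ_data = 10/28.2 = 0.354610, so τ_n = 0.382158.
Rearranging for μ₀: μ₀ = (μ_n·τ_n − τ_data·x̄)/τ₀ = (-0.7656·0.382158 − 0.354610·-1.4) / 0.027548 = 0.203874/0.027548 ≈ 7.4.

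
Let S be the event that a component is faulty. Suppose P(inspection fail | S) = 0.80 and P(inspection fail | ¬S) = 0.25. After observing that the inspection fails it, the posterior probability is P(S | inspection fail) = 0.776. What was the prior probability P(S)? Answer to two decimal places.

Bayes' rule in odds form gives O(S|E) = O(S)·[P(E|S)/P(E|¬S)], hence O(S) = O(S|E)/LR.
Posterior odds = 0.776/(1−0.776) = 3.4643. LR = 0.80/0.25 = 3.2000.
Prior odds = 3.4643/3.2000 = 1.0826, so P(S) = 1.0826/(1+1.0826) ≈ 0.52.

P(S) = 0.52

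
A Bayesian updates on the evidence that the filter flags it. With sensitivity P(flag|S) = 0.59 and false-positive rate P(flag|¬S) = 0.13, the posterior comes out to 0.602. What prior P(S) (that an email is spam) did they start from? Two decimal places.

P(S) = 0.25

In odds form, posterior odds = prior odds × likelihood ratio, so prior odds = posterior odds ÷ LR.
Posterior odds = 0.602/(1−0.602) = 1.5126. LR = 0.59/0.13 = 4.5385.
Prior odds = 1.5126/4.5385 = 0.3333, so P(S) = 0.3333/(1+0.3333) ≈ 0.25.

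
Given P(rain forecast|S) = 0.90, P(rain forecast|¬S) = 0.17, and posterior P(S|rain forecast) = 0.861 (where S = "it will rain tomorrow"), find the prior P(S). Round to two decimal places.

P(S) = 0.54

In odds form, posterior odds = prior odds × likelihood ratio, so prior odds = posterior odds ÷ LR.
Posterior odds = 0.861/(1−0.861) = 6.1942. LR = 0.90/0.17 = 5.2941.
Prior odds = 6.1942/5.2941 = 1.1700, so P(S) = 1.1700/(1+1.1700) ≈ 0.54.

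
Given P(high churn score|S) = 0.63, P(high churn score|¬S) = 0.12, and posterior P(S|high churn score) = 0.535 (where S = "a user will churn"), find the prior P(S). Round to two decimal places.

P(S) = 0.18

Bayes' rule in odds form gives O(S|E) = O(S)·[P(E|S)/P(E|¬S)], hence O(S) = O(S|E)/LR.
Posterior odds = 0.535/(1−0.535) = 1.1505. LR = 0.63/0.12 = 5.2500.
Prior odds = 1.1505/5.2500 = 0.2191, so P(S) = 0.2191/(1+0.2191) ≈ 0.18.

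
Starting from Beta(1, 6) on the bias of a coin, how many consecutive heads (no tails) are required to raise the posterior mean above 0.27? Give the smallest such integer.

After k heads and 0 tails the posterior is Beta(1+k, 6), with mean (1+k)/(1+6+k).
Set (1+k)/(7+k) > 0.27 and solve: k > (0.27·7 − 1)/(1 − 0.27) = 1.219.
The smallest integer exceeding 1.219 is 2.

k = 2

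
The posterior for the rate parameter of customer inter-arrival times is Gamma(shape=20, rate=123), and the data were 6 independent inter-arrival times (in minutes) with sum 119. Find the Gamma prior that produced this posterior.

Gamma(shape=14, rate=4)

Gamma–exponential conjugacy: posterior shape = α + n, posterior rate = β + Σtᵢ.
So α = 20 − 6 = 14 and β = 123 − 119 = 4.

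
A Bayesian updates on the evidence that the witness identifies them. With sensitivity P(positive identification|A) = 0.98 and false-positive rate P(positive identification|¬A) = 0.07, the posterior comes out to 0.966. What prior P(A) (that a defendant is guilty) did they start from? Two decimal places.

Bayes' rule in odds form gives O(A|E) = O(A)·[P(E|A)/P(E|¬A)], hence O(A) = O(A|E)/LR.
Posterior odds = 0.966/(1−0.966) = 28.4118. LR = 0.98/0.07 = 14.0000.
Prior odds = 28.4118/14.0000 = 2.0294, so P(A) = 2.0294/(1+2.0294) ≈ 0.67.

P(A) = 0.67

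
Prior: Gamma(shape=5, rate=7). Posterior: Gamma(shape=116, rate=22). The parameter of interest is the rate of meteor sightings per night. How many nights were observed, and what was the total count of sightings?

n = 15 nights with total 111 sightings

Gamma–Poisson conjugacy: posterior shape = α + Σxᵢ, posterior rate = β + n.
Matching: Σxᵢ = 116 − 5 = 111 and n = 22 − 7 = 15.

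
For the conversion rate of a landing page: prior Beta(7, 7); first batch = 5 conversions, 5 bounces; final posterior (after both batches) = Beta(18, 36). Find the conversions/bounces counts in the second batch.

Because Beta–binomial updating is additive in the counts, the combined data contributed (α_post−α_prior, β_post−β_prior) successes and failures.
Total across both batches: 18−7=11 conversions, 36−7=29 bounces.
Subtract the first batch: 11−5=6 conversions and 29−5=24 bounces.

6 conversions and 24 bounces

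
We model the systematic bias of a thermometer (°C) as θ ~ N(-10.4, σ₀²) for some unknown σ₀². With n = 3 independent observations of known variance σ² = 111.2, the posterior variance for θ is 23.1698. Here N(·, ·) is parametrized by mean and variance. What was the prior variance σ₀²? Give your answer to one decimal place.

Posterior precision equals prior precision plus data precision: 1/σ_n² = 1/σ₀² + n/σ².
So 1/σ₀² = 1/23.1698 − 3/111.2 = 0.043160 − 0.026978 = 0.016182.
Hence σ₀² = 1/0.016182 ≈ 61.8.

σ₀² = 61.8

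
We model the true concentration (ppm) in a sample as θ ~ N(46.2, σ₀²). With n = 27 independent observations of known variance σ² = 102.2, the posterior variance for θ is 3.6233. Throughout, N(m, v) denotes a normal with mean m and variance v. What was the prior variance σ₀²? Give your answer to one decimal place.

Posterior precision equals prior precision plus data precision: 1/σ_n² = 1/σ₀² + n/σ².
So 1/σ₀² = 1/3.6233 − 27/102.2 = 0.275991 − 0.264188 = 0.011803.
Hence σ₀² = 1/0.011803 ≈ 84.7.

σ₀² = 84.7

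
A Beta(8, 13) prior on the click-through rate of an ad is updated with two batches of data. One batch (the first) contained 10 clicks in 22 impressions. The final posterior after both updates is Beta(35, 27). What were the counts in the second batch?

Because Beta–binomial updating is additive in the counts, the combined data contributed (α_post−α_prior, β_post−β_prior) successes and failures.
Total across both batches: 35−8=27 clicks, 27−13=14 non-clicks.
Subtract the first batch: 27−10=17 clicks and 14−12=2 non-clicks.

17 clicks and 2 non-clicks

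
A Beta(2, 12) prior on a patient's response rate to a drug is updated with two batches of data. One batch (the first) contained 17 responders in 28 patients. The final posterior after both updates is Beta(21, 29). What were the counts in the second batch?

2 responders and 6 non-responders

Sequential conjugate updates are equivalent to a single update on the pooled data, so total successes = posterior α − prior α and total failures = posterior β − prior β.
Total across both batches: 21−2=19 responders, 29−12=17 non-responders.
Subtract the first batch: 19−17=2 responders and 17−11=6 non-responders.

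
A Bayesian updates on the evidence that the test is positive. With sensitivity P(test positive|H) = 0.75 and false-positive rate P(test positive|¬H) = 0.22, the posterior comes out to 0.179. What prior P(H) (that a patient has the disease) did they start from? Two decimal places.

P(H) = 0.06

In odds form, posterior odds = prior odds × likelihood ratio, so prior odds = posterior odds ÷ LR.
Posterior odds = 0.179/(1−0.179) = 0.2180. LR = 0.75/0.22 = 3.4091.
Prior odds = 0.2180/3.4091 = 0.0639, so P(H) = 0.0639/(1+0.0639) ≈ 0.06.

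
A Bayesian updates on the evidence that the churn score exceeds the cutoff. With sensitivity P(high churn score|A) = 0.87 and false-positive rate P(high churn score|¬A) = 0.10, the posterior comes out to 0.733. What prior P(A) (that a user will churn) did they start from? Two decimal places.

P(A) = 0.24

Bayes' rule in odds form gives O(A|E) = O(A)·[P(E|A)/P(E|¬A)], hence O(A) = O(A|E)/LR.
Posterior odds = 0.733/(1−0.733) = 2.7453. LR = 0.87/0.10 = 8.7000.
Prior odds = 2.7453/8.7000 = 0.3156, so P(A) = 0.3156/(1+0.3156) ≈ 0.24.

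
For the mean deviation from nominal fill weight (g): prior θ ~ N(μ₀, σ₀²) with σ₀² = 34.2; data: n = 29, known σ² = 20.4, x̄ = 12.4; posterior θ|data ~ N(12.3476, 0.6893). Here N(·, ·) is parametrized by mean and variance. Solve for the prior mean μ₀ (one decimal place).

With known observation variance, the Normal–Normal posterior has precision τ_n = τ₀ + n/σ² and mean μ_n = (τ₀μ₀ + (n/σ²)x̄)/τ_n.
Here τ₀ = 1/34.2 = 0.029240 and τ_data = 29/20.4 = 1.421569, so τ_n = 1.450809.
Rearranging for μ₀: μ₀ = (μ_n·τ_n − τ_data·x̄)/τ₀ = (12.3476·1.450809 − 1.421569·12.4) / 0.029240 = 0.286554/0.029240 ≈ 9.8.

μ₀ = 9.8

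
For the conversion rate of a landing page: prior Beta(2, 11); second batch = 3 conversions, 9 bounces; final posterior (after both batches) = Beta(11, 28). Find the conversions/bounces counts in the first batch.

Because Beta–binomial updating is additive in the counts, the combined data contributed (α_post−α_prior, β_post−β_prior) successes and failures.
Total across both batches: 11−2=9 conversions, 28−11=17 bounces.
Subtract the second batch: 9−3=6 conversions and 17−9=8 bounces.

6 conversions and 8 bounces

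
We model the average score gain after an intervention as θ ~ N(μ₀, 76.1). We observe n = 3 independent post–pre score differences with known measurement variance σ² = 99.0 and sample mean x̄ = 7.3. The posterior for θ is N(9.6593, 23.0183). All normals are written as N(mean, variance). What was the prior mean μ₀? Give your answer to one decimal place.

With known observation variance, the Normal–Normal posterior has precision τ_n = τ₀ + n/σ² and mean μ_n = (τ₀μ₀ + (n/σ²)x̄)/τ_n.
Here τ₀ = 1/76.1 = 0.013141 and τ_data = 3/99.0 = 0.030303, so τ_n = 0.043444.
Rearranging for μ₀: μ₀ = (μ_n·τ_n − τ_data·x̄)/τ₀ = (9.6593·0.043444 − 0.030303·7.3) / 0.013141 = 0.198427/0.013141 ≈ 15.1.

μ₀ = 15.1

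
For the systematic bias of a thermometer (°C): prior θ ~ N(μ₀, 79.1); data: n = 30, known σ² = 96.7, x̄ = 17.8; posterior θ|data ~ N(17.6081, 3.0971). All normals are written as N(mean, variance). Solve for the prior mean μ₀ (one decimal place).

μ₀ = 12.9

With known observation variance, the Normal–Normal posterior has precision τ_n = τ₀ + n/σ² and mean μ_n = (τ₀μ₀ + (n/σ²)x̄)/τ_n.
Here τ₀ = 1/79.1 = 0.012642 and τ_data = 30/96.7 = 0.310238, so τ_n = 0.322880.
Rearranging for μ₀: μ₀ = (μ_n·τ_n − τ_data·x̄)/τ₀ = (17.6081·0.322880 − 0.310238·17.8) / 0.012642 = 0.163067/0.012642 ≈ 12.9.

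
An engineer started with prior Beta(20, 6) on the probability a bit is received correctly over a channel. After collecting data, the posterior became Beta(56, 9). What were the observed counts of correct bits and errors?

36 correct bits and 3 errors

Beta is conjugate to the binomial likelihood: posterior = Beta(α+s, β+f).
So s = 56 − 20 = 36 and f = 9 − 6 = 3.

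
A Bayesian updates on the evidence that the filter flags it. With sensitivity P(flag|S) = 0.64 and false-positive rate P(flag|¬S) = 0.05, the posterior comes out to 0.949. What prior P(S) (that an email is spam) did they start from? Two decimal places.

In odds form, posterior odds = prior odds × likelihood ratio, so prior odds = posterior odds ÷ LR.
Posterior odds = 0.949/(1−0.949) = 18.6078. LR = 0.64/0.05 = 12.8000.
Prior odds = 18.6078/12.8000 = 1.4537, so P(S) = 1.4537/(1+1.4537) ≈ 0.59.

P(S) = 0.59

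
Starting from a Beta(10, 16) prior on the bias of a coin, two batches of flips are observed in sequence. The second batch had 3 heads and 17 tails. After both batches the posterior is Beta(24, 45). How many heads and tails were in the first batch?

Sequential conjugate updates are equivalent to a single update on the pooled data, so total successes = posterior α − prior α and total failures = posterior β − prior β.
Total across both batches: 24−10=14 heads, 45−16=29 tails.
Subtract the second batch: 14−3=11 heads and 29−17=12 tails.

11 heads and 12 tails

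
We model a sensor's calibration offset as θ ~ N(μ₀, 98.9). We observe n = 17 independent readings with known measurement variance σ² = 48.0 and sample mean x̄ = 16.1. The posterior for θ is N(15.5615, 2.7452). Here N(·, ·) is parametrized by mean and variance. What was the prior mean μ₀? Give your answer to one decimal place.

The posterior mean is a precision-weighted average: μ_n = (τ₀μ₀ + τ_data·x̄)/(τ₀+τ_data), with τ₀=1/σ₀² and τ_data=n/σ².
Here τ₀ = 1/98.9 = 0.010111 and τ_data = 17/48.0 = 0.354167, so τ_n = 0.364278.
Rearranging for μ₀: μ₀ = (μ_n·τ_n − τ_data·x̄)/τ₀ = (15.5615·0.364278 − 0.354167·16.1) / 0.010111 = -0.033377/0.010111 ≈ -3.3.

μ₀ = -3.3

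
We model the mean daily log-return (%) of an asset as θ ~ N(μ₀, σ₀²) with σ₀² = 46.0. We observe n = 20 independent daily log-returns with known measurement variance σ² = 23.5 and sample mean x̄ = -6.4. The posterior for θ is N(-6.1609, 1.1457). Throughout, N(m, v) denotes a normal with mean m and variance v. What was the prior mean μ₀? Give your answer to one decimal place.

The posterior mean is a precision-weighted average: μ_n = (τ₀μ₀ + τ_data·x̄)/(τ₀+τ_data), with τ₀=1/σ₀² and τ_data=n/σ².
Here τ₀ = 1/46.0 = 0.021739 and τ_data = 20/23.5 = 0.851064, so τ_n = 0.872803.
Rearranging for μ₀: μ₀ = (μ_n·τ_n − τ_data·x̄)/τ₀ = (-6.1609·0.872803 − 0.851064·-6.4) / 0.021739 = 0.069558/0.021739 ≈ 3.2.

μ₀ = 3.2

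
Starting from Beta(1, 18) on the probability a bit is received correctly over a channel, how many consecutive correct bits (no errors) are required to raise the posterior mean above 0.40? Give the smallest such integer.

After k correct bits and 0 errors the posterior is Beta(1+k, 18), with mean (1+k)/(1+18+k).
Set (1+k)/(19+k) > 0.40 and solve: k > (0.40·19 − 1)/(1 − 0.40) = 11.000.
The smallest integer exceeding 11.000 is 12, and checking k=12: (13)/(31) = 0.4194 > 0.40.

k = 12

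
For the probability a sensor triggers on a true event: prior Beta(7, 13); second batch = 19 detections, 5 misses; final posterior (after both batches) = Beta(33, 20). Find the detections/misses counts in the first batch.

Sequential conjugate updates are equivalent to a single update on the pooled data, so total successes = posterior α − prior α and total failures = posterior β − prior β.
Total across both batches: 33−7=26 detections, 20−13=7 misses.
Subtract the second batch: 26−19=7 detections and 7−5=2 misses.

7 detections and 2 misses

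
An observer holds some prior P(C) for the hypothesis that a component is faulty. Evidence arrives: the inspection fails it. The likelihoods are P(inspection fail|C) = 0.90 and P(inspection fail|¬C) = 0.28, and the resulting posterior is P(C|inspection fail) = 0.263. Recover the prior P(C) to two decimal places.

Bayes' rule in odds form gives O(C|E) = O(C)·[P(E|C)/P(E|¬C)], hence O(C) = O(C|E)/LR.
Posterior odds = 0.263/(1−0.263) = 0.3569. LR = 0.90/0.28 = 3.2143.
Prior odds = 0.3569/3.2143 = 0.1110, so P(C) = 0.1110/(1+0.1110) ≈ 0.10.

P(C) = 0.10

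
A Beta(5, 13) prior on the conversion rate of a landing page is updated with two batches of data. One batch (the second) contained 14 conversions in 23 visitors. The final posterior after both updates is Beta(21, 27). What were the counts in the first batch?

2 conversions and 5 bounces

Because Beta–binomial updating is additive in the counts, the combined data contributed (α_post−α_prior, β_post−β_prior) successes and failures.
Total across both batches: 21−5=16 conversions, 27−13=14 bounces.
Subtract the second batch: 16−14=2 conversions and 14−9=5 bounces.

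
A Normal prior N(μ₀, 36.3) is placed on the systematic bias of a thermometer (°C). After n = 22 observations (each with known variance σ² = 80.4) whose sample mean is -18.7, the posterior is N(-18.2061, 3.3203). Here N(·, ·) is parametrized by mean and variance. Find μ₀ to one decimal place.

With known observation variance, the Normal–Normal posterior has precision τ_n = τ₀ + n/σ² and mean μ_n = (τ₀μ₀ + (n/σ²)x̄)/τ_n.
Here τ₀ = 1/36.3 = 0.027548 and τ_data = 22/80.4 = 0.273632, so τ_n = 0.301180.
Rearranging for μ₀: μ₀ = (μ_n·τ_n − τ_data·x̄)/τ₀ = (-18.2061·0.301180 − 0.273632·-18.7) / 0.027548 = -0.366395/0.027548 ≈ -13.3.

μ₀ = -13.3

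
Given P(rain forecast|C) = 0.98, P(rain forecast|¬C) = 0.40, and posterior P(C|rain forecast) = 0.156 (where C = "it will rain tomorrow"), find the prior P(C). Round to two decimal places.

In odds form, posterior odds = prior odds × likelihood ratio, so prior odds = posterior odds ÷ LR.
Posterior odds = 0.156/(1−0.156) = 0.1848. LR = 0.98/0.40 = 2.4500.
Prior odds = 0.1848/2.4500 = 0.0754, so P(C) = 0.0754/(1+0.0754) ≈ 0.07.

P(C) = 0.07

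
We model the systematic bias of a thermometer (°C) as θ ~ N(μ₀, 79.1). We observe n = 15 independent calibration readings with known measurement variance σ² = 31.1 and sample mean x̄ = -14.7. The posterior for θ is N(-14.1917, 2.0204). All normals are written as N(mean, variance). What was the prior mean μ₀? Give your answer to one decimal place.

μ₀ = 5.2

With known observation variance, the Normal–Normal posterior has precision τ_n = τ₀ + n/σ² and mean μ_n = (τ₀μ₀ + (n/σ²)x̄)/τ_n.
Here τ₀ = 1/79.1 = 0.012642 and τ_data = 15/31.1 = 0.482315, so τ_n = 0.494957.
Rearranging for μ₀: μ₀ = (μ_n·τ_n − τ_data·x̄)/τ₀ = (-14.1917·0.494957 − 0.482315·-14.7) / 0.012642 = 0.065749/0.012642 ≈ 5.2.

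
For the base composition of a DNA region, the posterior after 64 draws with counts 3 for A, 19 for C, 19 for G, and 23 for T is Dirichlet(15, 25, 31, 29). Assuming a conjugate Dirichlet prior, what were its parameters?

For a Dirichlet(α) prior with multinomial counts c, the posterior is Dirichlet(α + c) componentwise.
Subtract each count from the matching posterior parameter: 15−3=12, 25−19=6, 31−19=12, 29−23=6.

Dirichlet(12, 6, 12, 6)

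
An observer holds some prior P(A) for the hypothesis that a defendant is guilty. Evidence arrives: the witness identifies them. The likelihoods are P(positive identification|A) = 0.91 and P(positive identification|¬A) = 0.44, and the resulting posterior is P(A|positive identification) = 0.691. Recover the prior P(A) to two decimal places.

Bayes' rule in odds form gives O(A|E) = O(A)·[P(E|A)/P(E|¬A)], hence O(A) = O(A|E)/LR.
Posterior odds = 0.691/(1−0.691) = 2.2362. LR = 0.91/0.44 = 2.0682.
Prior odds = 2.2362/2.0682 = 1.0812, so P(A) = 1.0812/(1+1.0812) ≈ 0.52.

P(A) = 0.52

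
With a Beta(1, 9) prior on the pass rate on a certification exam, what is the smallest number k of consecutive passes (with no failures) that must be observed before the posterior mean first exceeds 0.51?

k = 9

After k passes and 0 failures the posterior is Beta(1+k, 9), with mean (1+k)/(1+9+k).
Set (1+k)/(10+k) > 0.51 and solve: k > (0.51·10 − 1)/(1 − 0.51) = 8.367.
The smallest integer exceeding 8.367 is 9, and checking k=9: (10)/(19) = 0.5263 > 0.51.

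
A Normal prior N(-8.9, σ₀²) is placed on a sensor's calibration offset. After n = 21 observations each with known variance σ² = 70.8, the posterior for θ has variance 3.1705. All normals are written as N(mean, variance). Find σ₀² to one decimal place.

σ₀² = 53.2

Posterior precision equals prior precision plus data precision: 1/σ_n² = 1/σ₀² + n/σ².
So 1/σ₀² = 1/3.1705 − 21/70.8 = 0.315408 − 0.296610 = 0.018798.
Hence σ₀² = 1/0.018798 ≈ 53.2.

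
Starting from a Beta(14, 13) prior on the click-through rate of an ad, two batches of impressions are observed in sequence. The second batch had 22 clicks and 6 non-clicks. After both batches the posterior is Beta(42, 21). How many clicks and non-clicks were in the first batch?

Sequential conjugate updates are equivalent to a single update on the pooled data, so total successes = posterior α − prior α and total failures = posterior β − prior β.
Total across both batches: 42−14=28 clicks, 21−13=8 non-clicks.
Subtract the second batch: 28−22=6 clicks and 8−6=2 non-clicks.

6 clicks and 2 non-clicks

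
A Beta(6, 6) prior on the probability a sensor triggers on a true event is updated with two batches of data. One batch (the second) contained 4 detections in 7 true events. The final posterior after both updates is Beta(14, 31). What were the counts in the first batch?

4 detections and 22 misses

Sequential conjugate updates are equivalent to a single update on the pooled data, so total successes = posterior α − prior α and total failures = posterior β − prior β.
Total across both batches: 14−6=8 detections, 31−6=25 misses.
Subtract the second batch: 8−4=4 detections and 25−3=22 misses.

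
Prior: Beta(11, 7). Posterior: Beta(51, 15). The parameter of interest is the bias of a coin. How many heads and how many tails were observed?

40 heads and 8 tails

Beta is conjugate to the binomial likelihood: posterior = Beta(α+s, β+f).
Match parameters: s=51−11=40, f=15−7=8.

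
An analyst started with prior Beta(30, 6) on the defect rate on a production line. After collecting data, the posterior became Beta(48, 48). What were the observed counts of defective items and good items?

Under Beta–binomial conjugacy the posterior parameters are (a+s, b+f).
So s = 48 − 30 = 18 and f = 48 − 6 = 42.

18 defective items and 42 good items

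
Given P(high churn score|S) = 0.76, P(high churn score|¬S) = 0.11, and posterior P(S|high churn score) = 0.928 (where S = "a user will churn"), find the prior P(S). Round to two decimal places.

Bayes' rule in odds form gives O(S|E) = O(S)·[P(E|S)/P(E|¬S)], hence O(S) = O(S|E)/LR.
Posterior odds = 0.928/(1−0.928) = 12.8889. LR = 0.76/0.11 = 6.9091.
Prior odds = 12.8889/6.9091 = 1.8655, so P(S) = 1.8655/(1+1.8655) ≈ 0.65.

P(S) = 0.65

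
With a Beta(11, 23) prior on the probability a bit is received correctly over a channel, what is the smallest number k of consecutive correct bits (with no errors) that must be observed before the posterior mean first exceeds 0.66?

After k correct bits and 0 errors the posterior is Beta(11+k, 23), with mean (11+k)/(11+23+k).
Set (11+k)/(34+k) > 0.66 and solve: k > (0.66·34 − 11)/(1 − 0.66) = 33.647.
The smallest integer exceeding 33.647 is 34, and checking k=34: (45)/(68) = 0.6618 > 0.66.

k = 34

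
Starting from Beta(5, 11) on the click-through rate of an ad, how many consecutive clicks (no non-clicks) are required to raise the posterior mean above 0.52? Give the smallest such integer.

After k clicks and 0 non-clicks the posterior is Beta(5+k, 11), with mean (5+k)/(5+11+k).
Set (5+k)/(16+k) > 0.52 and solve: k > (0.52·16 − 5)/(1 − 0.52) = 6.917.
The smallest integer exceeding 6.917 is 7, and checking k=7: (12)/(23) = 0.5217 > 0.52.

k = 7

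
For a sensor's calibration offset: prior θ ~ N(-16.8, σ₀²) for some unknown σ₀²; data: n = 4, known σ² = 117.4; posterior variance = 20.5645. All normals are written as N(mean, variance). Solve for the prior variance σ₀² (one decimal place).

σ₀² = 68.7

For the Normal–Normal model with known σ², precisions add: τ_n = τ₀ + n/σ².
So 1/σ₀² = 1/20.5645 − 4/117.4 = 0.048627 − 0.034072 = 0.014555.
Hence σ₀² = 1/0.014555 ≈ 68.7.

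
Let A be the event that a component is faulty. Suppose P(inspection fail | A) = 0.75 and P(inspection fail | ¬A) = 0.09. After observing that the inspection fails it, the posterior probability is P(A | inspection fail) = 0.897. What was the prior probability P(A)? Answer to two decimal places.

In odds form, posterior odds = prior odds × likelihood ratio, so prior odds = posterior odds ÷ LR.
Posterior odds = 0.897/(1−0.897) = 8.7087. LR = 0.75/0.09 = 8.3333.
Prior odds = 8.7087/8.3333 = 1.0450, so P(A) = 1.0450/(1+1.0450) ≈ 0.51.

P(A) = 0.51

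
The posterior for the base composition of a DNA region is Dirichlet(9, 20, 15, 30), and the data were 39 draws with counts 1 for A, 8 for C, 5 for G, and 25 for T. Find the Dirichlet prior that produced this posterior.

For a Dirichlet(α) prior with multinomial counts c, the posterior is Dirichlet(α + c) componentwise.
Subtract each count from the matching posterior parameter: 9−1=8, 20−8=12, 15−5=10, 30−25=5.

Dirichlet(8, 12, 10, 5)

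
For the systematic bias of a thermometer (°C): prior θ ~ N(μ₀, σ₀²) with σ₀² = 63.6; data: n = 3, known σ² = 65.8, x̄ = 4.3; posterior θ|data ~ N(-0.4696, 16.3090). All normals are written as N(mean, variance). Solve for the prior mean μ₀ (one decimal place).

The posterior mean is a precision-weighted average: μ_n = (τ₀μ₀ + τ_data·x̄)/(τ₀+τ_data), with τ₀=1/σ₀² and τ_data=n/σ².
Here τ₀ = 1/63.6 = 0.015723 and τ_data = 3/65.8 = 0.045593, so τ_n = 0.061316.
Rearranging for μ₀: μ₀ = (μ_n·τ_n − τ_data·x̄)/τ₀ = (-0.4696·0.061316 − 0.045593·4.3) / 0.015723 = -0.224844/0.015723 ≈ -14.3.

μ₀ = -14.3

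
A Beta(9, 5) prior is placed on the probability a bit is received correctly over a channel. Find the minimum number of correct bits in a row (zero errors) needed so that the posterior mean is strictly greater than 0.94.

After k correct bits and 0 errors the posterior is Beta(9+k, 5), with mean (9+k)/(9+5+k).
Set (9+k)/(14+k) > 0.94 and solve: k > (0.94·14 − 9)/(1 − 0.94) = 69.333.
The smallest integer exceeding 69.333 is 70.

k = 70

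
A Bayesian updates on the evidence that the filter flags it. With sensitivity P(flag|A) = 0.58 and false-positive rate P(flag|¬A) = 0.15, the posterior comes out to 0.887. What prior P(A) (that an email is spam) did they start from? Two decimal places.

P(A) = 0.67

In odds form, posterior odds = prior odds × likelihood ratio, so prior odds = posterior odds ÷ LR.
Posterior odds = 0.887/(1−0.887) = 7.8496. LR = 0.58/0.15 = 3.8667.
Prior odds = 7.8496/3.8667 = 2.0301, so P(A) = 2.0301/(1+2.0301) ≈ 0.67.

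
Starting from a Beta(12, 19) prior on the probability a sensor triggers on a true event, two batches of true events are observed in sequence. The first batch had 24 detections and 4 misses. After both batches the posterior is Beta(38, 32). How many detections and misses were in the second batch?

2 detections and 9 misses

Sequential conjugate updates are equivalent to a single update on the pooled data, so total successes = posterior α − prior α and total failures = posterior β − prior β.
Total across both batches: 38−12=26 detections, 32−19=13 misses.
Subtract the first batch: 26−24=2 detections and 13−4=9 misses.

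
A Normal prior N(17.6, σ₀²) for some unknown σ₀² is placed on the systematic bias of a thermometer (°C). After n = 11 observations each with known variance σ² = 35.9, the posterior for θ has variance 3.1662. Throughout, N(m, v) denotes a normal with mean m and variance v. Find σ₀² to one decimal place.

For the Normal–Normal model with known σ², precisions add: τ_n = τ₀ + n/σ².
So 1/σ₀² = 1/3.1662 − 11/35.9 = 0.315836 − 0.306407 = 0.009429.
Hence σ₀² = 1/0.009429 ≈ 106.1.

σ₀² = 106.1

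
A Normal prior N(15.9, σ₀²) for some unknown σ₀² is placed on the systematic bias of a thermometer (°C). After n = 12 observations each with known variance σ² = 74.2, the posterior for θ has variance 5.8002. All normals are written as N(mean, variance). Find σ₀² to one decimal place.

σ₀² = 93.6

Posterior precision equals prior precision plus data precision: 1/σ_n² = 1/σ₀² + n/σ².
So 1/σ₀² = 1/5.8002 − 12/74.2 = 0.172408 − 0.161725 = 0.010683.
Hence σ₀² = 1/0.010683 ≈ 93.6.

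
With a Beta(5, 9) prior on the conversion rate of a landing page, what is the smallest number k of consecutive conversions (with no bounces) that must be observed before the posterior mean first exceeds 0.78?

After k conversions and 0 bounces the posterior is Beta(5+k, 9), with mean (5+k)/(5+9+k).
Set (5+k)/(14+k) > 0.78 and solve: k > (0.78·14 − 5)/(1 − 0.78) = 26.909.
The smallest integer exceeding 26.909 is 27.

k = 27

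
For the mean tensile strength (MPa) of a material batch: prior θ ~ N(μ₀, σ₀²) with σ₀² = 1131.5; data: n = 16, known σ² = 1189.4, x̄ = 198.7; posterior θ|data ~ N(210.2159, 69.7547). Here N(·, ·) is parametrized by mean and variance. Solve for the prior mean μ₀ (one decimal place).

With known observation variance, the Normal–Normal posterior has precision τ_n = τ₀ + n/σ² and mean μ_n = (τ₀μ₀ + (n/σ²)x̄)/τ_n.
Here τ₀ = 1/1131.5 = 0.000884 and τ_data = 16/1189.4 = 0.013452, so τ_n = 0.014336.
Rearranging for μ₀: μ₀ = (μ_n·τ_n − τ_data·x̄)/τ₀ = (210.2159·0.014336 − 0.013452·198.7) / 0.000884 = 0.340743/0.000884 ≈ 385.5.

μ₀ = 385.5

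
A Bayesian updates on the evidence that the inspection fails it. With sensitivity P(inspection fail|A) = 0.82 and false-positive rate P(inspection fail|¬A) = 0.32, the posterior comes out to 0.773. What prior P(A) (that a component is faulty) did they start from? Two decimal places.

P(A) = 0.57

In odds form, posterior odds = prior odds × likelihood ratio, so prior odds = posterior odds ÷ LR.
Posterior odds = 0.773/(1−0.773) = 3.4053. LR = 0.82/0.32 = 2.5625.
Prior odds = 3.4053/2.5625 = 1.3289, so P(A) = 1.3289/(1+1.3289) ≈ 0.57.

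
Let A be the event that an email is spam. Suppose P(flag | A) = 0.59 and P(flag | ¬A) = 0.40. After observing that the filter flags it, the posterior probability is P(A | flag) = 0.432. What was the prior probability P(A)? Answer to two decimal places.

In odds form, posterior odds = prior odds × likelihood ratio, so prior odds = posterior odds ÷ LR.
Posterior odds = 0.432/(1−0.432) = 0.7606. LR = 0.59/0.40 = 1.4750.
Prior odds = 0.7606/1.4750 = 0.5157, so P(A) = 0.5157/(1+0.5157) ≈ 0.34.

P(A) = 0.34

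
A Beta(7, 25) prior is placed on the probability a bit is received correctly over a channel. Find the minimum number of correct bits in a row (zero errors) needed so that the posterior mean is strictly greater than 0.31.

After k correct bits and 0 errors the posterior is Beta(7+k, 25), with mean (7+k)/(7+25+k).
Set (7+k)/(32+k) > 0.31 and solve: k > (0.31·32 − 7)/(1 − 0.31) = 4.232.
The smallest integer exceeding 4.232 is 5.

k = 5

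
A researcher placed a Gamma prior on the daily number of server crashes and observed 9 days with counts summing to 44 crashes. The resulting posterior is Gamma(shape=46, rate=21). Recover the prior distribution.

Gamma(shape=2, rate=12)

Gamma–Poisson conjugacy: posterior shape = α + Σxᵢ, posterior rate = β + n.
So α = 46 − 44 = 2 and β = 21 − 9 = 12.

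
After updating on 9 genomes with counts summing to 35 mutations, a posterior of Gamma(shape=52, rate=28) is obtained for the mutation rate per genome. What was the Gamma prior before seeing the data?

Gamma(shape=17, rate=19)

A Gamma(α, β) prior (rate parametrization) on a Poisson rate with n observations summing to S gives posterior Gamma(α+S, β+n).
So α = 52 − 35 = 17 and β = 28 − 9 = 19.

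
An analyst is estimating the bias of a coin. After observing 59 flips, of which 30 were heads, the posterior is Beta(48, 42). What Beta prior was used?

A Beta(a, b) prior with s successes and f failures in binomial data gives a Beta(a+s, b+f) posterior.
So a = 48 − 30 = 18 and b = 42 − 29 = 13.

Beta(18, 13)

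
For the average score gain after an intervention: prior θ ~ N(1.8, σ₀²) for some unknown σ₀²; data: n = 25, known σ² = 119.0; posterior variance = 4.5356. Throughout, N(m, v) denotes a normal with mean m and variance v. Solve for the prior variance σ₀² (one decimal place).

For the Normal–Normal model with known σ², precisions add: τ_n = τ₀ + n/σ².
So 1/σ₀² = 1/4.5356 − 25/119.0 = 0.220478 − 0.210084 = 0.010394.
Hence σ₀² = 1/0.010394 ≈ 96.2.

σ₀² = 96.2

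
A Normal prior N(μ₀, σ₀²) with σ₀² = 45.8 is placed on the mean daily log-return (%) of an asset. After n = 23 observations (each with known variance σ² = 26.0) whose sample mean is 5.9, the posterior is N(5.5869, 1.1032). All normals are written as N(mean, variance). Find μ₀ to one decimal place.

With known observation variance, the Normal–Normal posterior has precision τ_n = τ₀ + n/σ² and mean μ_n = (τ₀μ₀ + (n/σ²)x̄)/τ_n.
Here τ₀ = 1/45.8 = 0.021834 and τ_data = 23/26.0 = 0.884615, so τ_n = 0.906449.
Rearranging for μ₀: μ₀ = (μ_n·τ_n − τ_data·x̄)/τ₀ = (5.5869·0.906449 − 0.884615·5.9) / 0.021834 = -0.154989/0.021834 ≈ -7.1.

μ₀ = -7.1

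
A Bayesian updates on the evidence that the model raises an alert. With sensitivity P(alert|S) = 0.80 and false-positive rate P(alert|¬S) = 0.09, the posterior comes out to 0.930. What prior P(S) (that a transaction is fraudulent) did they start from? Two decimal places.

Bayes' rule in odds form gives O(S|E) = O(S)·[P(E|S)/P(E|¬S)], hence O(S) = O(S|E)/LR.
Posterior odds = 0.930/(1−0.930) = 13.2857. LR = 0.80/0.09 = 8.8889.
Prior odds = 13.2857/8.8889 = 1.4946, so P(S) = 1.4946/(1+1.4946) ≈ 0.60.

P(S) = 0.60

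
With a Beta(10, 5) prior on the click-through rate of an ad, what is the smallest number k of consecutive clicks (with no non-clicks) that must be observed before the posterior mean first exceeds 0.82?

k = 13

After k clicks and 0 non-clicks the posterior is Beta(10+k, 5), with mean (10+k)/(10+5+k).
Set (10+k)/(15+k) > 0.82 and solve: k > (0.82·15 − 10)/(1 − 0.82) = 12.778.
The smallest integer exceeding 12.778 is 13, and checking k=13: (23)/(28) = 0.8214 > 0.82.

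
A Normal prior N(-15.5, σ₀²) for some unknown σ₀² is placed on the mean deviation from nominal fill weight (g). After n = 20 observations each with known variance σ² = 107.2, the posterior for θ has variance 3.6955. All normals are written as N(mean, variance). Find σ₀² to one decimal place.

For the Normal–Normal model with known σ², precisions add: τ_n = τ₀ + n/σ².
So 1/σ₀² = 1/3.6955 − 20/107.2 = 0.270599 − 0.186567 = 0.084032.
Hence σ₀² = 1/0.084032 ≈ 11.9.

σ₀² = 11.9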